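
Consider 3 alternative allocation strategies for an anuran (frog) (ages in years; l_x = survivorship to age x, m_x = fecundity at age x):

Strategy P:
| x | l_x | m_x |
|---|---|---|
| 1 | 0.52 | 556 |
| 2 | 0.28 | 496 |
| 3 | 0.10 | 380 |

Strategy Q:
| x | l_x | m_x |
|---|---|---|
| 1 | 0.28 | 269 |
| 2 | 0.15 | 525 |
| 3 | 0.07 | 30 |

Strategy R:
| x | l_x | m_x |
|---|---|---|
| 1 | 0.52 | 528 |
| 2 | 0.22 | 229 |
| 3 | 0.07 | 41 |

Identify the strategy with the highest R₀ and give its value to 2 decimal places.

466.00

Strategy P: R₀ = 0.52×556 + 0.28×496 + 0.10×380 = 466.0000
Strategy Q: R₀ = 0.28×269 + 0.15×525 + 0.07×30 = 156.1700
Strategy R: R₀ = 0.52×528 + 0.22×229 + 0.07×41 = 327.8100
Highest R₀: strategy P with 466.0000.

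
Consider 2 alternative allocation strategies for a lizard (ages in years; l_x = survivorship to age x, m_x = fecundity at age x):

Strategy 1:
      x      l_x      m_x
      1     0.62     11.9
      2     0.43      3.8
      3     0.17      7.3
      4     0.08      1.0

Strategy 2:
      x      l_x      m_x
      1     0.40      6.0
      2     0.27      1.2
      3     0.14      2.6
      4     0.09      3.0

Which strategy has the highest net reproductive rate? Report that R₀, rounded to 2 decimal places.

Strategy 1: R₀ = 0.62×11.9 + 0.43×3.8 + 0.17×7.3 + 0.08×1.0 = 10.3330
Strategy 2: R₀ = 0.40×6.0 + 0.27×1.2 + 0.14×2.6 + 0.09×3.0 = 3.3580
Highest R₀: strategy 1 with 10.3330.

10.33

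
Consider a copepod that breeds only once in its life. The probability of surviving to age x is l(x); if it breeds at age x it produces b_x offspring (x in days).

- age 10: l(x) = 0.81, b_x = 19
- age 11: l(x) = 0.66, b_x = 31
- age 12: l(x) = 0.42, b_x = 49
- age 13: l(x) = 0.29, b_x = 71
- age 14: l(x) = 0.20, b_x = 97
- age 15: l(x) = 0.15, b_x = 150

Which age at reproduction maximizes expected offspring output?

15

Expected offspring if breeding at age x = l(x) × b_x:
  age 10: 0.81 × 19 = 15.390
  age 11: 0.66 × 31 = 20.460
  age 12: 0.42 × 49 = 20.580
  age 13: 0.29 × 71 = 20.590
  age 14: 0.20 × 97 = 19.400
  age 15: 0.15 × 150 = 22.500
Maximum at age 15 (22.500).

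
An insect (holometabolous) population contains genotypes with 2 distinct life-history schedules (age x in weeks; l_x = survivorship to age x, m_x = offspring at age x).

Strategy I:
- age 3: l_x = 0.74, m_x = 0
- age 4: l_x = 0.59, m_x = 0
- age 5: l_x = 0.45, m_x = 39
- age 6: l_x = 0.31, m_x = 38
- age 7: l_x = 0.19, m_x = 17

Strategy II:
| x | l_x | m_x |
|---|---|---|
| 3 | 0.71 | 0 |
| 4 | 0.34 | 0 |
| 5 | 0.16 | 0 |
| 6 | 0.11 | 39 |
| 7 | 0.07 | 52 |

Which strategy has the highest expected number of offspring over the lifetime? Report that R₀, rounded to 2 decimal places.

Strategy I: R₀ = 0.74×0 + 0.59×0 + 0.45×39 + 0.31×38 + 0.19×17 = 32.5600
Strategy II: R₀ = 0.71×0 + 0.34×0 + 0.16×0 + 0.11×39 + 0.07×52 = 7.9300
Highest R₀: strategy I with 32.5600.

32.56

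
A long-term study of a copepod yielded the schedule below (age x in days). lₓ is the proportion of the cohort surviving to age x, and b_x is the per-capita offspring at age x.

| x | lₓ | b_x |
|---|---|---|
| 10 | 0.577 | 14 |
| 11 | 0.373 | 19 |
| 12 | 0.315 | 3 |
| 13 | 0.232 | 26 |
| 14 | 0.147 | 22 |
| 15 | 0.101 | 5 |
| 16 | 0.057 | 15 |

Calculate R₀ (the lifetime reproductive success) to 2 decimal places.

R₀ = Σ lₓ b_x:
  age 10: 0.577 × 14 = 8.0780
  age 11: 0.373 × 19 = 7.0870
  age 12: 0.315 × 3 = 0.9450
  age 13: 0.232 × 26 = 6.0320
  age 14: 0.147 × 22 = 3.2340
  age 15: 0.101 × 5 = 0.5050
  age 16: 0.057 × 15 = 0.8550
R₀ = 8.0780 + 7.0870 + 0.9450 + 6.0320 + 3.2340 + 0.5050 + 0.8550 = 26.7360

26.74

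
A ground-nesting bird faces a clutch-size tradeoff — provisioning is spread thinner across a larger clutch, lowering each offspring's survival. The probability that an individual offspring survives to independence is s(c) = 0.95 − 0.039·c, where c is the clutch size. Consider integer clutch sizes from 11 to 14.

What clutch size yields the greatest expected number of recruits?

Expected recruits = c × s(c):
  c=11: 11 × 0.521 = 5.731
  c=12: 12 × 0.482 = 5.784
  c=13: 13 × 0.443 = 5.759
  c=14: 14 × 0.404 = 5.656
Maximum at c = 12 (5.784 recruits).

12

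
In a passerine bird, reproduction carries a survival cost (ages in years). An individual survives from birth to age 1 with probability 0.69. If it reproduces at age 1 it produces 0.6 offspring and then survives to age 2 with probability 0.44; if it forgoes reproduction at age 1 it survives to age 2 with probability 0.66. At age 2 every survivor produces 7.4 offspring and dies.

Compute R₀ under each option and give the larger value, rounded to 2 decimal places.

breed at age 1: R₀ = 0.69 × (0.6 + 0.44 × 7.4) = 0.69 × 3.8560 = 2.6606
delay to age 2: R₀ = 0.69 × (0.66 × 7.4) = 0.69 × 4.8840 = 3.3700
Higher: delay to age 2 (3.3700).

3.37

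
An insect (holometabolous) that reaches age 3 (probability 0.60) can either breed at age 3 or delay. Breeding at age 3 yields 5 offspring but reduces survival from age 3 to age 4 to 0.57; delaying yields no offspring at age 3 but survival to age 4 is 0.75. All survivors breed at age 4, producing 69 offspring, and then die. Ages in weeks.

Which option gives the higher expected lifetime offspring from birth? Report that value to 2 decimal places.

breed at age 3: R₀ = 0.60 × (5 + 0.57 × 69) = 0.60 × 44.3300 = 26.5980
delay to age 4: R₀ = 0.60 × (0.75 × 69) = 0.60 × 51.7500 = 31.0500
Higher: delay to age 4 (31.0500).

31.05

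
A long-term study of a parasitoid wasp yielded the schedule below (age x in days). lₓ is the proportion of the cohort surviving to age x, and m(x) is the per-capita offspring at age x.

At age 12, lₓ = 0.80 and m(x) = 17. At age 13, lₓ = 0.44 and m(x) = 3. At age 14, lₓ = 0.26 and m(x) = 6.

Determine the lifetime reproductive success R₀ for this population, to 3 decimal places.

16.480

R₀ = Σ lₓ m(x):
  age 12: 0.80 × 17 = 13.6000
  age 13: 0.44 × 3 = 1.3200
  age 14: 0.26 × 6 = 1.5600
R₀ = 13.6000 + 1.3200 + 1.5600 = 16.4800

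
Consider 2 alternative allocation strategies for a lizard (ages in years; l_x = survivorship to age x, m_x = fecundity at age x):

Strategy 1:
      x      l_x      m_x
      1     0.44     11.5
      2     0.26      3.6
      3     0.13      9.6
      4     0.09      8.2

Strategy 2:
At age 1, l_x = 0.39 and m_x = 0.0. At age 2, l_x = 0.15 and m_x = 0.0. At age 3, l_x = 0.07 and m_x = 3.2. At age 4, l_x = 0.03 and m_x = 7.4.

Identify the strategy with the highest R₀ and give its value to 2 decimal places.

Strategy 1: R₀ = 0.44×11.5 + 0.26×3.6 + 0.13×9.6 + 0.09×8.2 = 7.9820
Strategy 2: R₀ = 0.39×0.0 + 0.15×0.0 + 0.07×3.2 + 0.03×7.4 = 0.4460
Highest R₀: strategy 1 with 7.9820.

7.98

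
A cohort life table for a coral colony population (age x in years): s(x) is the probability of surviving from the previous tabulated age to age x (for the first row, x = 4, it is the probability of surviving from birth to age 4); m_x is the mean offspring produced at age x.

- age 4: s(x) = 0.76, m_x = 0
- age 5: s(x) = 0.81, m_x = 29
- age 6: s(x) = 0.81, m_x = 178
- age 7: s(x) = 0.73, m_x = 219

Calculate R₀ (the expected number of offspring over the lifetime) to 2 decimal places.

Survivorship from birth: l_x = s_4·s_5·…·s_x.
  l_4 = 0.76000
  l_5 = 0.61560
  l_6 = 0.49864
  l_7 = 0.36400
R₀ = Σ l_x m_x:
  age 4: 0.76000 × 0 = 0.0000
  age 5: 0.61560 × 29 = 17.8524
  age 6: 0.49864 × 178 = 88.7579
  age 7: 0.36400 × 219 = 79.7160
R₀ = 0.0000 + 17.8524 + 88.7579 + 79.7160 = 186.3263

186.33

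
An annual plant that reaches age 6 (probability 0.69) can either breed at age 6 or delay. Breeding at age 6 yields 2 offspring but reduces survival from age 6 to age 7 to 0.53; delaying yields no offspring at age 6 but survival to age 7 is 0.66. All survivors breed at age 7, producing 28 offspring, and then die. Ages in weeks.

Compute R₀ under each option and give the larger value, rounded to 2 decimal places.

breed at age 6: R₀ = 0.69 × (2 + 0.53 × 28) = 0.69 × 16.8400 = 11.6196
delay to age 7: R₀ = 0.69 × (0.66 × 28) = 0.69 × 18.4800 = 12.7512
Higher: delay to age 7 (12.7512).

12.75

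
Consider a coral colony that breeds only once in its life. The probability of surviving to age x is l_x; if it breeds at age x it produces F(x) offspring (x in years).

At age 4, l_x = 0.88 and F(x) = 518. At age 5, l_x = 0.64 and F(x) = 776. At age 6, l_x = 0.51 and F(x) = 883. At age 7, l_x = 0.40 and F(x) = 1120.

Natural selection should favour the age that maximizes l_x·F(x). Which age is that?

Expected offspring if breeding at age x = l_x × F(x):
  age 4: 0.88 × 518 = 455.840
  age 5: 0.64 × 776 = 496.640
  age 6: 0.51 × 883 = 450.330
  age 7: 0.40 × 1120 = 448.000
Maximum at age 5 (496.640).

5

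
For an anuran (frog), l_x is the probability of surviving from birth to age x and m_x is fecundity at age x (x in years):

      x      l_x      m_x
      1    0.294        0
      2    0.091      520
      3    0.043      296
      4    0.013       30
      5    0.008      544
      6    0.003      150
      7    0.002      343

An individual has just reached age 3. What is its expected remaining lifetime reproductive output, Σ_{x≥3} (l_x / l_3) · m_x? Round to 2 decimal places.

432.70

l_3 = 0.043. Conditional survival from age 3 to x is l_x / l_3.
  x=3: (0.043/0.043) × 296 = 296.0000
  x=4: (0.013/0.043) × 30 = 9.0698
  x=5: (0.008/0.043) × 544 = 101.2093
  x=6: (0.003/0.043) × 150 = 10.4651
  x=7: (0.002/0.043) × 343 = 15.9535
Sum = 296.0000 + 9.0698 + 101.2093 + 10.4651 + 15.9535 = 432.6977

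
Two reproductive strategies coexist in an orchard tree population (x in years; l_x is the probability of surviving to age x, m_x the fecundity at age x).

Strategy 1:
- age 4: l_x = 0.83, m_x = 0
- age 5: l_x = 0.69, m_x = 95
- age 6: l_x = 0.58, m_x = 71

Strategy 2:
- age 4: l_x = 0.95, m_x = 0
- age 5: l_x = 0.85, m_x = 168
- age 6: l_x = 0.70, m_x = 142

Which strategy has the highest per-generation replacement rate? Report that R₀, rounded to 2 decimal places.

242.20

Strategy 1: R₀ = 0.83×0 + 0.69×95 + 0.58×71 = 106.7300
Strategy 2: R₀ = 0.95×0 + 0.85×168 + 0.70×142 = 242.2000
Highest R₀: strategy 2 with 242.2000.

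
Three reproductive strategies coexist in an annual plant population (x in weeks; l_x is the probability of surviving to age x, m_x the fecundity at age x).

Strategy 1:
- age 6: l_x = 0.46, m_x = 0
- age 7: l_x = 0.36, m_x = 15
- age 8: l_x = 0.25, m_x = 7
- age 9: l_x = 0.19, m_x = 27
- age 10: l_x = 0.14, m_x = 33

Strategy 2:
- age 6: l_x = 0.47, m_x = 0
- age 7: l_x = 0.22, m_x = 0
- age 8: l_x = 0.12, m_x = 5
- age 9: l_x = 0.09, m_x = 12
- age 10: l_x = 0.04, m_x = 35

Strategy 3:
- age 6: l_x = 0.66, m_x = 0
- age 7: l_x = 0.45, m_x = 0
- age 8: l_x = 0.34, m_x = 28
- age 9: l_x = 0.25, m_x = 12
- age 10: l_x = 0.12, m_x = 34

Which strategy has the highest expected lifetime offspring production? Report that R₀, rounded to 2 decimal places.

Strategy 1: R₀ = 0.46×0 + 0.36×15 + 0.25×7 + 0.19×27 + 0.14×33 = 16.9000
Strategy 2: R₀ = 0.47×0 + 0.22×0 + 0.12×5 + 0.09×12 + 0.04×35 = 3.0800
Strategy 3: R₀ = 0.66×0 + 0.45×0 + 0.34×28 + 0.25×12 + 0.12×34 = 16.6000
Highest R₀: strategy 1 with 16.9000.

16.90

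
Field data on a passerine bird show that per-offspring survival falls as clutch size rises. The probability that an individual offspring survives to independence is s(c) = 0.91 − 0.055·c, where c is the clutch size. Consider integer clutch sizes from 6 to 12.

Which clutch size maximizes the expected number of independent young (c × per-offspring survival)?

8

Expected independent young = c × s(c):
  c=6: 6 × 0.580 = 3.480
  c=7: 7 × 0.525 = 3.675
  c=8: 8 × 0.470 = 3.760
  c=9: 9 × 0.415 = 3.735
  c=10: 10 × 0.360 = 3.600
  c=11: 11 × 0.305 = 3.355
  c=12: 12 × 0.250 = 3.000
Maximum at c = 8 (3.760 independent young).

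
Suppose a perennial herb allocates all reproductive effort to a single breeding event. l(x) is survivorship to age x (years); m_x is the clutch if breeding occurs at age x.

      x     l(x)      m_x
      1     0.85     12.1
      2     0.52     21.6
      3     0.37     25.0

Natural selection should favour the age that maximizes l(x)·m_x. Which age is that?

2

Expected offspring if breeding at age x = l(x) × m_x:
  age 1: 0.85 × 12.1 = 10.285
  age 2: 0.52 × 21.6 = 11.232
  age 3: 0.37 × 25.0 = 9.250
Maximum at age 2 (11.232).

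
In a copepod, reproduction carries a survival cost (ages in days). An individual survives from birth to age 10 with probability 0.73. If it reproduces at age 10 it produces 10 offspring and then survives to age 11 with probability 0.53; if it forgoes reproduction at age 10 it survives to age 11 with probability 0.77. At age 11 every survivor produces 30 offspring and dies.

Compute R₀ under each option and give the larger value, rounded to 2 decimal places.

breed at age 10: R₀ = 0.73 × (10 + 0.53 × 30) = 0.73 × 25.9000 = 18.9070
delay to age 11: R₀ = 0.73 × (0.77 × 30) = 0.73 × 23.1000 = 16.8630
Higher: breed at age 10 (18.9070).

18.91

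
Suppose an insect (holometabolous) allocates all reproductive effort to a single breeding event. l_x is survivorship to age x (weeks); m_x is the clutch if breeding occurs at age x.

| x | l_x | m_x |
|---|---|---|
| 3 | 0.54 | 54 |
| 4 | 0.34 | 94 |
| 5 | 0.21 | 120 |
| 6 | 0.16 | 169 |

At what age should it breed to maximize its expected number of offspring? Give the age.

4

Expected offspring if breeding at age x = l_x × m_x:
  age 3: 0.54 × 54 = 29.160
  age 4: 0.34 × 94 = 31.960
  age 5: 0.21 × 120 = 25.200
  age 6: 0.16 × 169 = 27.040
Maximum at age 4 (31.960).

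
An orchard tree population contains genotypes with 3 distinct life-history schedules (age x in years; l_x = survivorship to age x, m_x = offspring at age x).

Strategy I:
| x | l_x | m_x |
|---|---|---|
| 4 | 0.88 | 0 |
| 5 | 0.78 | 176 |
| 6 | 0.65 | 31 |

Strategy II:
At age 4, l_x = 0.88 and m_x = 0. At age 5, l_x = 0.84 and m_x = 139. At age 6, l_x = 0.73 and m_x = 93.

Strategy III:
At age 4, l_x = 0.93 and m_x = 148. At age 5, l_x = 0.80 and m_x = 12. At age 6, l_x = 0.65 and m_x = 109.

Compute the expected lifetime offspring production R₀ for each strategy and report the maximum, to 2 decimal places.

Strategy I: R₀ = 0.88×0 + 0.78×176 + 0.65×31 = 157.4300
Strategy II: R₀ = 0.88×0 + 0.84×139 + 0.73×93 = 184.6500
Strategy III: R₀ = 0.93×148 + 0.80×12 + 0.65×109 = 218.0900
Highest R₀: strategy III with 218.0900.

218.09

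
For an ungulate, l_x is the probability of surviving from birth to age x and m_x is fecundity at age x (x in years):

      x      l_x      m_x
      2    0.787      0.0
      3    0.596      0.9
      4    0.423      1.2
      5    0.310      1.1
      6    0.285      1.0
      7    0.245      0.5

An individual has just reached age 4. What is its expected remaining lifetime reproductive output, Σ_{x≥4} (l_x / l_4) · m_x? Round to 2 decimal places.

l_4 = 0.423. Conditional survival from age 4 to x is l_x / l_4.
  x=4: (0.423/0.423) × 1.2 = 1.2000
  x=5: (0.310/0.423) × 1.1 = 0.8061
  x=6: (0.285/0.423) × 1.0 = 0.6738
  x=7: (0.245/0.423) × 0.5 = 0.2896
Sum = 1.2000 + 0.8061 + 0.6738 + 0.2896 = 2.9695

2.97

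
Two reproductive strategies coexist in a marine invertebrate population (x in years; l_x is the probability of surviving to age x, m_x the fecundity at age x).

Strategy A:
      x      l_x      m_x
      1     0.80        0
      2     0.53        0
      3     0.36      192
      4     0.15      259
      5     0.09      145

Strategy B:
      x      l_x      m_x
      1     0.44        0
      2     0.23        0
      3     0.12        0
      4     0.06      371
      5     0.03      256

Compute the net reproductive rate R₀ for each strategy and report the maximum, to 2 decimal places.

121.02

Strategy A: R₀ = 0.80×0 + 0.53×0 + 0.36×192 + 0.15×259 + 0.09×145 = 121.0200
Strategy B: R₀ = 0.44×0 + 0.23×0 + 0.12×0 + 0.06×371 + 0.03×256 = 29.9400
Highest R₀: strategy A with 121.0200.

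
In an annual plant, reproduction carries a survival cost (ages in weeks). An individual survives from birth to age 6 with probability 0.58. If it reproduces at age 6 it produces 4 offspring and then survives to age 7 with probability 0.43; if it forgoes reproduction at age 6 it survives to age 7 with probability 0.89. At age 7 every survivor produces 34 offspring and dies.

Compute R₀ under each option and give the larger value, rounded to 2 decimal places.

17.55

breed at age 6: R₀ = 0.58 × (4 + 0.43 × 34) = 0.58 × 18.6200 = 10.7996
delay to age 7: R₀ = 0.58 × (0.89 × 34) = 0.58 × 30.2600 = 17.5508
Higher: delay to age 7 (17.5508).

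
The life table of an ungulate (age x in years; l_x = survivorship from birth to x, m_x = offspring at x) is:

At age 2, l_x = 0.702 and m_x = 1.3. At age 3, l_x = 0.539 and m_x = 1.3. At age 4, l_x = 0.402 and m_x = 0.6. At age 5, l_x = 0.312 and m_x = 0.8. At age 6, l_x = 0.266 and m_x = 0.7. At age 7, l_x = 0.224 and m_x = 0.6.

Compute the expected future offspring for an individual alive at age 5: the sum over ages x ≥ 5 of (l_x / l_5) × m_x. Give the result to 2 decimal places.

1.83

l_5 = 0.312. Conditional survival from age 5 to x is l_x / l_5.
  x=5: (0.312/0.312) × 0.8 = 0.8000
  x=6: (0.266/0.312) × 0.7 = 0.5968
  x=7: (0.224/0.312) × 0.6 = 0.4308
Sum = 0.8000 + 0.5968 + 0.4308 = 1.8276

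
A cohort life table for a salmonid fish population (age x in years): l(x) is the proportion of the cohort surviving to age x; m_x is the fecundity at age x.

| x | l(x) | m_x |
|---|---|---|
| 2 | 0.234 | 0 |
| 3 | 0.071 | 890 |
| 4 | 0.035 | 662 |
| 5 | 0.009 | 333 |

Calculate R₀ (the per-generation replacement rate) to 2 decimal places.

89.36

R₀ = Σ l(x) m_x:
  age 2: 0.234 × 0 = 0.0000
  age 3: 0.071 × 890 = 63.1900
  age 4: 0.035 × 662 = 23.1700
  age 5: 0.009 × 333 = 2.9970
R₀ = 0.0000 + 63.1900 + 23.1700 + 2.9970 = 89.3570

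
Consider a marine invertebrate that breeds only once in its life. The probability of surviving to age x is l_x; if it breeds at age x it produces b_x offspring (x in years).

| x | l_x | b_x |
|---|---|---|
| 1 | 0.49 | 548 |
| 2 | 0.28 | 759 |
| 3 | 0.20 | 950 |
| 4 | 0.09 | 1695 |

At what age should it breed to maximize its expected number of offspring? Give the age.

Expected offspring if breeding at age x = l_x × b_x:
  age 1: 0.49 × 548 = 268.520
  age 2: 0.28 × 759 = 212.520
  age 3: 0.20 × 950 = 190.000
  age 4: 0.09 × 1695 = 152.550
Maximum at age 1 (268.520).

1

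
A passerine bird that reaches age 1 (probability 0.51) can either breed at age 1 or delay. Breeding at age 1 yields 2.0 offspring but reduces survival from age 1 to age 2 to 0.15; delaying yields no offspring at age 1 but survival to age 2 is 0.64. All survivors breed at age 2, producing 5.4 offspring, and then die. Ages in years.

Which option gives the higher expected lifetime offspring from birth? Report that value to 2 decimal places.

breed at age 1: R₀ = 0.51 × (2.0 + 0.15 × 5.4) = 0.51 × 2.8100 = 1.4331
delay to age 2: R₀ = 0.51 × (0.64 × 5.4) = 0.51 × 3.4560 = 1.7626
Higher: delay to age 2 (1.7626).

1.76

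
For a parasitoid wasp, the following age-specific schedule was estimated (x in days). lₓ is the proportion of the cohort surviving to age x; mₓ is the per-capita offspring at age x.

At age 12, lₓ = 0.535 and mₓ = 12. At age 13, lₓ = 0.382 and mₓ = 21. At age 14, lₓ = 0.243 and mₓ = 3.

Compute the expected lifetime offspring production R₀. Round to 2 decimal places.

15.17

R₀ = Σ lₓ mₓ:
  age 12: 0.535 × 12 = 6.4200
  age 13: 0.382 × 21 = 8.0220
  age 14: 0.243 × 3 = 0.7290
R₀ = 6.4200 + 8.0220 + 0.7290 = 15.1710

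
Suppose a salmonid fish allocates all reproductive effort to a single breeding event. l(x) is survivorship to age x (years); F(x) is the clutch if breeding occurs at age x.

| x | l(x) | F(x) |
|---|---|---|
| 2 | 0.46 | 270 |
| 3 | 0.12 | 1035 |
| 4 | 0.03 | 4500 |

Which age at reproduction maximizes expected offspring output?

Expected offspring if breeding at age x = l(x) × F(x):
  age 2: 0.46 × 270 = 124.200
  age 3: 0.12 × 1035 = 124.200
  age 4: 0.03 × 4500 = 135.000
Maximum at age 4 (135.000).

4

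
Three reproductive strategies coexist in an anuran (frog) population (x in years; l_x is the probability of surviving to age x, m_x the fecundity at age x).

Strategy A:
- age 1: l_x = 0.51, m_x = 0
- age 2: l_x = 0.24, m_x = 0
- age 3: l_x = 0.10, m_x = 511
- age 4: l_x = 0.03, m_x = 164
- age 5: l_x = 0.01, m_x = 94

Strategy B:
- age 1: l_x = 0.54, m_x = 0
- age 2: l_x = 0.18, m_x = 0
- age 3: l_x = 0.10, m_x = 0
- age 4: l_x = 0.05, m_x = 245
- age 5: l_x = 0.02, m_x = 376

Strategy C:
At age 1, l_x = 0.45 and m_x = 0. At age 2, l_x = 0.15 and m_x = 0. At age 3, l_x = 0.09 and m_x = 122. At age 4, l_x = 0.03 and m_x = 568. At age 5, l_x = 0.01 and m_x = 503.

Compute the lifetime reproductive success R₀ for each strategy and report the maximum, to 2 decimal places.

56.96

Strategy A: R₀ = 0.51×0 + 0.24×0 + 0.10×511 + 0.03×164 + 0.01×94 = 56.9600
Strategy B: R₀ = 0.54×0 + 0.18×0 + 0.10×0 + 0.05×245 + 0.02×376 = 19.7700
Strategy C: R₀ = 0.45×0 + 0.15×0 + 0.09×122 + 0.03×568 + 0.01×503 = 33.0500
Highest R₀: strategy A with 56.9600.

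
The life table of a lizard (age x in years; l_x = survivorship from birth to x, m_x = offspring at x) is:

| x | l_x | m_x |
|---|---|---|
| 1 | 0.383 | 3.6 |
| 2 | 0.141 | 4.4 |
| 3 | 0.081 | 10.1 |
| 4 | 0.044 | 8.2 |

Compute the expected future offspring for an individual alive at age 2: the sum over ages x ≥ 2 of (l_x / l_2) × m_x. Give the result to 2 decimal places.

12.76

l_2 = 0.141. Conditional survival from age 2 to x is l_x / l_2.
  x=2: (0.141/0.141) × 4.4 = 4.4000
  x=3: (0.081/0.141) × 10.1 = 5.8021
  x=4: (0.044/0.141) × 8.2 = 2.5589
Sum = 4.4000 + 5.8021 + 2.5589 = 12.7610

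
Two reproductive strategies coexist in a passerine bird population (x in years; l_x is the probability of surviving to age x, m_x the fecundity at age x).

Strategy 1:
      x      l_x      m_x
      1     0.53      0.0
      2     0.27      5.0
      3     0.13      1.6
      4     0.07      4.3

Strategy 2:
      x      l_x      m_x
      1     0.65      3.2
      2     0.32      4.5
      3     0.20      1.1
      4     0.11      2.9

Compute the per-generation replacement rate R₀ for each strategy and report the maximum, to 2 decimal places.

Strategy 1: R₀ = 0.53×0.0 + 0.27×5.0 + 0.13×1.6 + 0.07×4.3 = 1.8590
Strategy 2: R₀ = 0.65×3.2 + 0.32×4.5 + 0.20×1.1 + 0.11×2.9 = 4.0590
Highest R₀: strategy 2 with 4.0590.

4.06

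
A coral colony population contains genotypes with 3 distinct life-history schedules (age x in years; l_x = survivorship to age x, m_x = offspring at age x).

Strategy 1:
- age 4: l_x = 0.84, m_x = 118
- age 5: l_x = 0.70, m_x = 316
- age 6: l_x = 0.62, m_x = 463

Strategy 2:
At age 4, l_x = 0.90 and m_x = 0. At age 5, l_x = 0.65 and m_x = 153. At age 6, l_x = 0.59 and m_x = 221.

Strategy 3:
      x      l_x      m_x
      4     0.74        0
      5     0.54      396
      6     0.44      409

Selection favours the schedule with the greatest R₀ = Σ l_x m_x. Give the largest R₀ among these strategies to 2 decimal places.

607.38

Strategy 1: R₀ = 0.84×118 + 0.70×316 + 0.62×463 = 607.3800
Strategy 2: R₀ = 0.90×0 + 0.65×153 + 0.59×221 = 229.8400
Strategy 3: R₀ = 0.74×0 + 0.54×396 + 0.44×409 = 393.8000
Highest R₀: strategy 1 with 607.3800.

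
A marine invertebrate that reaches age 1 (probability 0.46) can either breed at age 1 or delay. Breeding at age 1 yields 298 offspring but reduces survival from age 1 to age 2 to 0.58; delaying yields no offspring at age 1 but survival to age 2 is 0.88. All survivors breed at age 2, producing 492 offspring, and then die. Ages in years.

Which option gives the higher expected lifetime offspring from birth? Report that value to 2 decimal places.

breed at age 1: R₀ = 0.46 × (298 + 0.58 × 492) = 0.46 × 583.3600 = 268.3456
delay to age 2: R₀ = 0.46 × (0.88 × 492) = 0.46 × 432.9600 = 199.1616
Higher: breed at age 1 (268.3456).

268.35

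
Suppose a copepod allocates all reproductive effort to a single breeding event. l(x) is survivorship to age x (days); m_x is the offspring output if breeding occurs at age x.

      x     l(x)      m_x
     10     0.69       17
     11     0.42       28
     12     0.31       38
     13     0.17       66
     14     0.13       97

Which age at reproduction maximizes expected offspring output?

14

Expected offspring if breeding at age x = l(x) × m_x:
  age 10: 0.69 × 17 = 11.730
  age 11: 0.42 × 28 = 11.760
  age 12: 0.31 × 38 = 11.780
  age 13: 0.17 × 66 = 11.220
  age 14: 0.13 × 97 = 12.610
Maximum at age 14 (12.610).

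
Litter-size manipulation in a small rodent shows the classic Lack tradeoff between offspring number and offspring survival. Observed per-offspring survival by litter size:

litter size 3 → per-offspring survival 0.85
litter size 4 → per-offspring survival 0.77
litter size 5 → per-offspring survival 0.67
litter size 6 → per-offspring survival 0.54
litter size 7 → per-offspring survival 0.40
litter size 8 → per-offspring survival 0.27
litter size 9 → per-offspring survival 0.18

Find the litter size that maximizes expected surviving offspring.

5

Expected surviving offspring = c × s(c):
  c=3: 3 × 0.85 = 2.550
  c=4: 4 × 0.77 = 3.080
  c=5: 5 × 0.67 = 3.350
  c=6: 6 × 0.54 = 3.240
  c=7: 7 × 0.40 = 2.800
  c=8: 8 × 0.27 = 2.160
  c=9: 9 × 0.18 = 1.620
Maximum at c = 5 (3.350 surviving offspring).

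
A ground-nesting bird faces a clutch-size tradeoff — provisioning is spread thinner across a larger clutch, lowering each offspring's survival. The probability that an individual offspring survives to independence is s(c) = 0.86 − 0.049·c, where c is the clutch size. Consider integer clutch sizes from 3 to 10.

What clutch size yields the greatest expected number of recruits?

Expected recruits = c × s(c):
  c=3: 3 × 0.713 = 2.139
  c=4: 4 × 0.664 = 2.656
  c=5: 5 × 0.615 = 3.075
  c=6: 6 × 0.566 = 3.396
  c=7: 7 × 0.517 = 3.619
  c=8: 8 × 0.468 = 3.744
  c=9: 9 × 0.419 = 3.771
  c=10: 10 × 0.370 = 3.700
Maximum at c = 9 (3.771 recruits).

9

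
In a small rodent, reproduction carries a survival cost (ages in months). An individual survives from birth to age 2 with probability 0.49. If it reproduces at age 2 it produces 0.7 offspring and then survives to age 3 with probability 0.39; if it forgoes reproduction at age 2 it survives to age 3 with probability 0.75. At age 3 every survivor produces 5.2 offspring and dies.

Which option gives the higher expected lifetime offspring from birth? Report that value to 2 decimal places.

1.91

breed at age 2: R₀ = 0.49 × (0.7 + 0.39 × 5.2) = 0.49 × 2.7280 = 1.3367
delay to age 3: R₀ = 0.49 × (0.75 × 5.2) = 0.49 × 3.9000 = 1.9110
Higher: delay to age 3 (1.9110).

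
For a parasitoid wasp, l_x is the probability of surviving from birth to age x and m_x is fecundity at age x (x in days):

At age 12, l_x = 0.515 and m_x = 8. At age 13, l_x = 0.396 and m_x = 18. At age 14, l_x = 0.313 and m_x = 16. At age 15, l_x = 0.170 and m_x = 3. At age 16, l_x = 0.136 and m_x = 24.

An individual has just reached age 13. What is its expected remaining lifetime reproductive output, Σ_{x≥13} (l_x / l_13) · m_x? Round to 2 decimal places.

40.18

l_13 = 0.396. Conditional survival from age 13 to x is l_x / l_13.
  x=13: (0.396/0.396) × 18 = 18.0000
  x=14: (0.313/0.396) × 16 = 12.6465
  x=15: (0.170/0.396) × 3 = 1.2879
  x=16: (0.136/0.396) × 24 = 8.2424
Sum = 18.0000 + 12.6465 + 1.2879 + 8.2424 = 40.1768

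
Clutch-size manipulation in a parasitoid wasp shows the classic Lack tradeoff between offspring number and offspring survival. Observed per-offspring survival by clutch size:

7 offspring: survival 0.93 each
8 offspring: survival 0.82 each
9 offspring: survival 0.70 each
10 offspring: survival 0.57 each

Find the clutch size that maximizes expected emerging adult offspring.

Expected emerging adult offspring = c × s(c):
  c=7: 7 × 0.93 = 6.510
  c=8: 8 × 0.82 = 6.560
  c=9: 9 × 0.70 = 6.300
  c=10: 10 × 0.57 = 5.700
Maximum at c = 8 (6.560 emerging adult offspring).

8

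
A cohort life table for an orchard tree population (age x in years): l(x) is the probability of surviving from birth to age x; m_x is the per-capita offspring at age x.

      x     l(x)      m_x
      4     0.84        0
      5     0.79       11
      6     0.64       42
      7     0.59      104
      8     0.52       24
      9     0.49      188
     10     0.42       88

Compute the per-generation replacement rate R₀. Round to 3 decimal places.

238.490

R₀ = Σ l(x) m_x:
  age 4: 0.84 × 0 = 0.0000
  age 5: 0.79 × 11 = 8.6900
  age 6: 0.64 × 42 = 26.8800
  age 7: 0.59 × 104 = 61.3600
  age 8: 0.52 × 24 = 12.4800
  age 9: 0.49 × 188 = 92.1200
  age 10: 0.42 × 88 = 36.9600
R₀ = 0.0000 + 8.6900 + 26.8800 + 61.3600 + 12.4800 + 92.1200 + 36.9600 = 238.4900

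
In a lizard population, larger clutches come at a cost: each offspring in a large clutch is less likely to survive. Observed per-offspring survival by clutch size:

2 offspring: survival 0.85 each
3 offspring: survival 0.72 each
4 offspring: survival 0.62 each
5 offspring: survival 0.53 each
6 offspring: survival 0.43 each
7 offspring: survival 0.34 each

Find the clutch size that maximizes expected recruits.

5

Expected recruits = c × s(c):
  c=2: 2 × 0.85 = 1.700
  c=3: 3 × 0.72 = 2.160
  c=4: 4 × 0.62 = 2.480
  c=5: 5 × 0.53 = 2.650
  c=6: 6 × 0.43 = 2.580
  c=7: 7 × 0.34 = 2.380
Maximum at c = 5 (2.650 recruits).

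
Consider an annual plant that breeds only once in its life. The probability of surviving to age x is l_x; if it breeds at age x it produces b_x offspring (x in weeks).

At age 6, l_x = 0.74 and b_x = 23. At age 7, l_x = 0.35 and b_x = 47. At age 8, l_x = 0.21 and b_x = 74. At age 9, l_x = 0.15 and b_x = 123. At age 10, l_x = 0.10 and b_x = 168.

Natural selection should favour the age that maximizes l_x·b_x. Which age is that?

Expected offspring if breeding at age x = l_x × b_x:
  age 6: 0.74 × 23 = 17.020
  age 7: 0.35 × 47 = 16.450
  age 8: 0.21 × 74 = 15.540
  age 9: 0.15 × 123 = 18.450
  age 10: 0.10 × 168 = 16.800
Maximum at age 9 (18.450).

9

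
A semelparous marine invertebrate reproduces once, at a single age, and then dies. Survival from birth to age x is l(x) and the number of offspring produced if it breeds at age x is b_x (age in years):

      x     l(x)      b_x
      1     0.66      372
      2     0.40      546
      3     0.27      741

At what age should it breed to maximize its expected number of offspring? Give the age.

1

Expected offspring if breeding at age x = l(x) × b_x:
  age 1: 0.66 × 372 = 245.520
  age 2: 0.40 × 546 = 218.400
  age 3: 0.27 × 741 = 200.070
Maximum at age 1 (245.520).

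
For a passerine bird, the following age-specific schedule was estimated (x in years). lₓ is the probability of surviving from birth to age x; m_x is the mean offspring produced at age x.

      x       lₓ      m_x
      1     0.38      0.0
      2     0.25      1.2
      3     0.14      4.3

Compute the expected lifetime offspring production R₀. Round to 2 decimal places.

0.90

R₀ = Σ lₓ m_x:
  age 1: 0.38 × 0.0 = 0.0000
  age 2: 0.25 × 1.2 = 0.3000
  age 3: 0.14 × 4.3 = 0.6020
R₀ = 0.0000 + 0.3000 + 0.6020 = 0.9020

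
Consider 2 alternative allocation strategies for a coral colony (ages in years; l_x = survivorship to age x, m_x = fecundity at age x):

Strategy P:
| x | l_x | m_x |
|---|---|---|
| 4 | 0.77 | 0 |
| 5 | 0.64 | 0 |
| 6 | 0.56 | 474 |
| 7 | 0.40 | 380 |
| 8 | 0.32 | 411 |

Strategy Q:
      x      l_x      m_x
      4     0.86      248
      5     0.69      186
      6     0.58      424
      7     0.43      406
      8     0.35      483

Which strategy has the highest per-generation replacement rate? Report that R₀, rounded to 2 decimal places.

Strategy P: R₀ = 0.77×0 + 0.64×0 + 0.56×474 + 0.40×380 + 0.32×411 = 548.9600
Strategy Q: R₀ = 0.86×248 + 0.69×186 + 0.58×424 + 0.43×406 + 0.35×483 = 931.1700
Highest R₀: strategy Q with 931.1700.

931.17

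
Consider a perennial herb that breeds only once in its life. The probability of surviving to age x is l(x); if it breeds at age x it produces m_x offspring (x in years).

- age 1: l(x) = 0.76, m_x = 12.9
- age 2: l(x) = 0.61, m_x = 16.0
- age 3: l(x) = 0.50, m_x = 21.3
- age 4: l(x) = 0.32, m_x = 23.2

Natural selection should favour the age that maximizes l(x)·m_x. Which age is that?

3

Expected offspring if breeding at age x = l(x) × m_x:
  age 1: 0.76 × 12.9 = 9.804
  age 2: 0.61 × 16.0 = 9.760
  age 3: 0.50 × 21.3 = 10.650
  age 4: 0.32 × 23.2 = 7.424
Maximum at age 3 (10.650).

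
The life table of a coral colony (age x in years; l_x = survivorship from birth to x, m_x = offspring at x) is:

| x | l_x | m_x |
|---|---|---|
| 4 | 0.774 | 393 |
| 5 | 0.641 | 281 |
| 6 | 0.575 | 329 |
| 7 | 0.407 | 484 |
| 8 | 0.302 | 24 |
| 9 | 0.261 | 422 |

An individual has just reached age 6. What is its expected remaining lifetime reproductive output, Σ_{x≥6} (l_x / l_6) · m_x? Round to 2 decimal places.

875.74

l_6 = 0.575. Conditional survival from age 6 to x is l_x / l_6.
  x=6: (0.575/0.575) × 329 = 329.0000
  x=7: (0.407/0.575) × 484 = 342.5878
  x=8: (0.302/0.575) × 24 = 12.6052
  x=9: (0.261/0.575) × 422 = 191.5513
Sum = 329.0000 + 342.5878 + 12.6052 + 191.5513 = 875.7443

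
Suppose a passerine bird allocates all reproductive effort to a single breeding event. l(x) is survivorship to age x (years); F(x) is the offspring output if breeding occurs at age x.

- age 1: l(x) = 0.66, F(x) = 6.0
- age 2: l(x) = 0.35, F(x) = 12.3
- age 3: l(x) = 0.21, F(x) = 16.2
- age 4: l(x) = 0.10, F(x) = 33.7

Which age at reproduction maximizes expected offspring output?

2

Expected offspring if breeding at age x = l(x) × F(x):
  age 1: 0.66 × 6.0 = 3.960
  age 2: 0.35 × 12.3 = 4.305
  age 3: 0.21 × 16.2 = 3.402
  age 4: 0.10 × 33.7 = 3.370
Maximum at age 2 (4.305).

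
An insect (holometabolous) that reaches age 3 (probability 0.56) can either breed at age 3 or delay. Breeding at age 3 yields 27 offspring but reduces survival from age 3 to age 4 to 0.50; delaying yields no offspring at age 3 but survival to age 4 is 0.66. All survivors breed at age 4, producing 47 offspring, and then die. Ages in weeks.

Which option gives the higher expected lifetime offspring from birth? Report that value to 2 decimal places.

breed at age 3: R₀ = 0.56 × (27 + 0.50 × 47) = 0.56 × 50.5000 = 28.2800
delay to age 4: R₀ = 0.56 × (0.66 × 47) = 0.56 × 31.0200 = 17.3712
Higher: breed at age 3 (28.2800).

28.28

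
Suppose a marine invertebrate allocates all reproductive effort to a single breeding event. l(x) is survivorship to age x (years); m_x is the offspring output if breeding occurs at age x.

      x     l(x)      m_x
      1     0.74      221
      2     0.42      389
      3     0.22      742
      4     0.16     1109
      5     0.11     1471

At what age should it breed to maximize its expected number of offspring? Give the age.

4

Expected offspring if breeding at age x = l(x) × m_x:
  age 1: 0.74 × 221 = 163.540
  age 2: 0.42 × 389 = 163.380
  age 3: 0.22 × 742 = 163.240
  age 4: 0.16 × 1109 = 177.440
  age 5: 0.11 × 1471 = 161.810
Maximum at age 4 (177.440).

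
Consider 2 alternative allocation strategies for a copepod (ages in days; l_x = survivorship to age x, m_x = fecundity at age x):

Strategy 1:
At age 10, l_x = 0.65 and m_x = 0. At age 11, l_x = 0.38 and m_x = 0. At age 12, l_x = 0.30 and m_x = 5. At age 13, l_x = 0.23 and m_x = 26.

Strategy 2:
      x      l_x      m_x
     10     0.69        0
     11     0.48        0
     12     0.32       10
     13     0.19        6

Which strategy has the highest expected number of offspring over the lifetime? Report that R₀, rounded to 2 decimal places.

Strategy 1: R₀ = 0.65×0 + 0.38×0 + 0.30×5 + 0.23×26 = 7.4800
Strategy 2: R₀ = 0.69×0 + 0.48×0 + 0.32×10 + 0.19×6 = 4.3400
Highest R₀: strategy 1 with 7.4800.

7.48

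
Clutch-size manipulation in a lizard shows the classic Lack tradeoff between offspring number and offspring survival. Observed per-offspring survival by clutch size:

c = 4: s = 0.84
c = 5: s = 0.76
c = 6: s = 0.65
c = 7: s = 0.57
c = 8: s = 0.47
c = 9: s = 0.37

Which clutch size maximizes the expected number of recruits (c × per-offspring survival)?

Expected recruits = c × s(c):
  c=4: 4 × 0.84 = 3.360
  c=5: 5 × 0.76 = 3.800
  c=6: 6 × 0.65 = 3.900
  c=7: 7 × 0.57 = 3.990
  c=8: 8 × 0.47 = 3.760
  c=9: 9 × 0.37 = 3.330
Maximum at c = 7 (3.990 recruits).

7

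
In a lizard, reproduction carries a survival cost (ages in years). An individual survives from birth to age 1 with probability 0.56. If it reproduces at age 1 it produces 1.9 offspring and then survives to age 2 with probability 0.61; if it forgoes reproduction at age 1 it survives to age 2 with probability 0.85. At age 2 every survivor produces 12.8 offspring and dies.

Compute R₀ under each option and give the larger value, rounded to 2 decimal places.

breed at age 1: R₀ = 0.56 × (1.9 + 0.61 × 12.8) = 0.56 × 9.7080 = 5.4365
delay to age 2: R₀ = 0.56 × (0.85 × 12.8) = 0.56 × 10.8800 = 6.0928
Higher: delay to age 2 (6.0928).

6.09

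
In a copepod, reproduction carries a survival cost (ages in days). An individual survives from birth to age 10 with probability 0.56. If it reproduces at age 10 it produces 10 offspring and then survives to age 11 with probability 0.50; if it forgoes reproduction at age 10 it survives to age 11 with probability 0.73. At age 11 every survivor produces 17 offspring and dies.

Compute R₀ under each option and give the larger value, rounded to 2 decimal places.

breed at age 10: R₀ = 0.56 × (10 + 0.50 × 17) = 0.56 × 18.5000 = 10.3600
delay to age 11: R₀ = 0.56 × (0.73 × 17) = 0.56 × 12.4100 = 6.9496
Higher: breed at age 10 (10.3600).

10.36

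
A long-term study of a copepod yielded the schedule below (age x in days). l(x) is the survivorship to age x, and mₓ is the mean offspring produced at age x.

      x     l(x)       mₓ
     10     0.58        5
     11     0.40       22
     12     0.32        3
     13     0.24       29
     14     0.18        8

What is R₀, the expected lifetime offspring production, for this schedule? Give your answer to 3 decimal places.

R₀ = Σ l(x) mₓ:
  age 10: 0.58 × 5 = 2.9000
  age 11: 0.40 × 22 = 8.8000
  age 12: 0.32 × 3 = 0.9600
  age 13: 0.24 × 29 = 6.9600
  age 14: 0.18 × 8 = 1.4400
R₀ = 2.9000 + 8.8000 + 0.9600 + 6.9600 + 1.4400 = 21.0600

21.060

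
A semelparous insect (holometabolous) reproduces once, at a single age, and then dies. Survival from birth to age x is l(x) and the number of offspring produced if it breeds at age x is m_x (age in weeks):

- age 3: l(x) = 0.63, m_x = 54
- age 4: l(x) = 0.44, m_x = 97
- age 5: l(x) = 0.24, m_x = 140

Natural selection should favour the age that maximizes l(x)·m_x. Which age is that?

Expected offspring if breeding at age x = l(x) × m_x:
  age 3: 0.63 × 54 = 34.020
  age 4: 0.44 × 97 = 42.680
  age 5: 0.24 × 140 = 33.600
Maximum at age 4 (42.680).

4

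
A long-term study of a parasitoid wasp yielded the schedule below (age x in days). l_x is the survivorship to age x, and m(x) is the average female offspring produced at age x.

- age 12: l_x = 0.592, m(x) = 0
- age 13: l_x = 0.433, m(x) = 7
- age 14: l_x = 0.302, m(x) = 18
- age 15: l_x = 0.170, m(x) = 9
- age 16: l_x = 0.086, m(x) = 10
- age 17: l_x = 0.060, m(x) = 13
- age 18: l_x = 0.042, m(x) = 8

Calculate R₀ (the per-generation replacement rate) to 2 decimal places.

11.97

R₀ = Σ l_x m(x):
  age 12: 0.592 × 0 = 0.0000
  age 13: 0.433 × 7 = 3.0310
  age 14: 0.302 × 18 = 5.4360
  age 15: 0.170 × 9 = 1.5300
  age 16: 0.086 × 10 = 0.8600
  age 17: 0.060 × 13 = 0.7800
  age 18: 0.042 × 8 = 0.3360
R₀ = 0.0000 + 3.0310 + 5.4360 + 1.5300 + 0.8600 + 0.7800 + 0.3360 = 11.9730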